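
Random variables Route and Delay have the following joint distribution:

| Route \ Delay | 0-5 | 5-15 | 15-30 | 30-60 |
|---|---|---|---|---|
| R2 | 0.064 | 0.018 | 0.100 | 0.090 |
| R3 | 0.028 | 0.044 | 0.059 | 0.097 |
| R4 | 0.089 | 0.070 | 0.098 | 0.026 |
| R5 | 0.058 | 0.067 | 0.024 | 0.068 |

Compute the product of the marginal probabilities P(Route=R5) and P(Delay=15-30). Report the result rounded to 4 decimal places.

P(Route=R5) = 0.058 + 0.067 + 0.024 + 0.068 = 0.217.
P(Delay=15-30) = 0.100 + 0.059 + 0.098 + 0.024 = 0.281.
Product: 0.217 × 0.281 = 0.0610.

0.0610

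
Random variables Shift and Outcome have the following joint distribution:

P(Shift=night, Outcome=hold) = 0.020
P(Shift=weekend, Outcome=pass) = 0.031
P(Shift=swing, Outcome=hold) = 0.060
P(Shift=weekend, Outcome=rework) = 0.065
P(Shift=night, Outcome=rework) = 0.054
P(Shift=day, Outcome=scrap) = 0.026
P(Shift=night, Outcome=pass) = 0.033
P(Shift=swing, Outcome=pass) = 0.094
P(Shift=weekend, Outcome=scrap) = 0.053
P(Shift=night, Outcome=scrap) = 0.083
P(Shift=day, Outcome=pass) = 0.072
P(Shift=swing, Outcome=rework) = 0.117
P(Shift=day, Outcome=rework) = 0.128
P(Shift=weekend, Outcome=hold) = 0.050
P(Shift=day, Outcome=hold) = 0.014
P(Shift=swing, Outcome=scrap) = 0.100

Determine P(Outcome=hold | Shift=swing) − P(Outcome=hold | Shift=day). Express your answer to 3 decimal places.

P(Shift=swing) = 0.094 + 0.117 + 0.100 + 0.060 = 0.371; P(Outcome=hold | Shift=swing) = 0.060/0.371 = 0.1617.
P(Shift=day) = 0.072 + 0.128 + 0.026 + 0.014 = 0.240; P(Outcome=hold | Shift=day) = 0.014/0.240 = 0.0583.
Difference = 0.103.

0.103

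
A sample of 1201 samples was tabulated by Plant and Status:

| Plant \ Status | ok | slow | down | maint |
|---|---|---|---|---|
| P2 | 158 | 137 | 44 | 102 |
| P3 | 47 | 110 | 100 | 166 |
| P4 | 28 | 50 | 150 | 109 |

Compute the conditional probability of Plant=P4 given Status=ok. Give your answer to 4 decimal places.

0.1202

Total with Status=ok: 158 + 47 + 28 = 233.
P(Plant=P4 | Status=ok) = 28/233 = 0.1202.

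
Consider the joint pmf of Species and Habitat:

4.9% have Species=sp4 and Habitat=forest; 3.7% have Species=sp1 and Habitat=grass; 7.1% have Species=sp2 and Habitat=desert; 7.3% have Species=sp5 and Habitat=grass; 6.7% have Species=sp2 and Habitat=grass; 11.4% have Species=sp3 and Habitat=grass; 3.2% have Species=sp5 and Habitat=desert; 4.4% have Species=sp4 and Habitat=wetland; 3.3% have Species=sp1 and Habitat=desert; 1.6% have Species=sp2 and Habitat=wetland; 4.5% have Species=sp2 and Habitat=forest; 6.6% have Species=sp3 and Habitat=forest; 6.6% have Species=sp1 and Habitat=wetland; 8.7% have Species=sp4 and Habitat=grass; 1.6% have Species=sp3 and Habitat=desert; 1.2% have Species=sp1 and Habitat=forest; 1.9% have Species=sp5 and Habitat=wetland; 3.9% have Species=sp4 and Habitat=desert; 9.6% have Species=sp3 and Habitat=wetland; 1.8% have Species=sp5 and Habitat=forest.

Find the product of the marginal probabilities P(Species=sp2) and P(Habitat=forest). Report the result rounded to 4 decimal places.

0.0378

P(Species=sp2) = 0.045 + 0.067 + 0.016 + 0.071 = 0.199.
P(Habitat=forest) = 0.012 + 0.045 + 0.066 + 0.049 + 0.018 = 0.190.
Product: 0.199 × 0.190 = 0.0378.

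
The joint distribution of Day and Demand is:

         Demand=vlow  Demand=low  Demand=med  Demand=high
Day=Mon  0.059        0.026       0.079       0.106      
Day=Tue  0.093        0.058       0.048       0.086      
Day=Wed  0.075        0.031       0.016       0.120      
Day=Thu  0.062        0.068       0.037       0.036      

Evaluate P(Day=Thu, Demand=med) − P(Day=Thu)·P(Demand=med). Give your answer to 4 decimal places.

0.0005

P(Day=Thu) = 0.062 + 0.068 + 0.037 + 0.036 = 0.203.
P(Demand=med) = 0.079 + 0.048 + 0.016 + 0.037 = 0.180.
P(Day=Thu, Demand=med) − P(Day=Thu)P(Demand=med) = 0.037 − 0.203×0.180 = 0.0005.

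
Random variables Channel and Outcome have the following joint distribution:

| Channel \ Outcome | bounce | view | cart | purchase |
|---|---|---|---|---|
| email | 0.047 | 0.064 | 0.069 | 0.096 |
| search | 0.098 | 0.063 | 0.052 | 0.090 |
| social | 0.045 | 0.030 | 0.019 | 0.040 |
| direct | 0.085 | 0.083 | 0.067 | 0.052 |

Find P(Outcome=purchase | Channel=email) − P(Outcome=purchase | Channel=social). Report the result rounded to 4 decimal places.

0.0493

P(Channel=email) = 0.047 + 0.064 + 0.069 + 0.096 = 0.276; P(Outcome=purchase | Channel=email) = 0.096/0.276 = 0.34783.
P(Channel=social) = 0.045 + 0.030 + 0.019 + 0.040 = 0.134; P(Outcome=purchase | Channel=social) = 0.040/0.134 = 0.29851.
Difference = 0.0493.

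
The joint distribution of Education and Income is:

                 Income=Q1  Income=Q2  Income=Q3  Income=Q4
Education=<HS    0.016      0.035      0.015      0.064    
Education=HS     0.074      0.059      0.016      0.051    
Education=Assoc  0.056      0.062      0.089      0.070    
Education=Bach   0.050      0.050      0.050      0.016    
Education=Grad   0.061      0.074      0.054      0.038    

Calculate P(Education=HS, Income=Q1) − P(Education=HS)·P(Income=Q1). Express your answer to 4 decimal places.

0.0226

P(Education=HS) = 0.074 + 0.059 + 0.016 + 0.051 = 0.200.
P(Income=Q1) = 0.016 + 0.074 + 0.056 + 0.050 + 0.061 = 0.257.
P(Education=HS, Income=Q1) − P(Education=HS)P(Income=Q1) = 0.074 − 0.200×0.257 = 0.0226.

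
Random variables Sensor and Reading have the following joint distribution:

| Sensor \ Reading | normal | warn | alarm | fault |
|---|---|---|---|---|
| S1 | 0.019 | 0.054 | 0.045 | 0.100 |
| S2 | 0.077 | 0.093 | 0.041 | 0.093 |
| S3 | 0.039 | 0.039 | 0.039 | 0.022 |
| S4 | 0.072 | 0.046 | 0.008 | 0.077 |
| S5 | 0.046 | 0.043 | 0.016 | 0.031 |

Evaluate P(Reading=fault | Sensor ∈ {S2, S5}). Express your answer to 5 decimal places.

P(Sensor=S2) = 0.077 + 0.093 + 0.041 + 0.093 = 0.304.
P(Sensor=S5) = 0.046 + 0.043 + 0.016 + 0.031 = 0.136.
P(Sensor ∈ {S2, S5}) = 0.304 + 0.136 = 0.440; P(Reading=fault, Sensor ∈ {S2, S5}) = 0.093 + 0.031 = 0.124.
P(Reading=fault | Sensor ∈ {S2, S5}) = 0.124/0.440 = 0.28182.

0.28182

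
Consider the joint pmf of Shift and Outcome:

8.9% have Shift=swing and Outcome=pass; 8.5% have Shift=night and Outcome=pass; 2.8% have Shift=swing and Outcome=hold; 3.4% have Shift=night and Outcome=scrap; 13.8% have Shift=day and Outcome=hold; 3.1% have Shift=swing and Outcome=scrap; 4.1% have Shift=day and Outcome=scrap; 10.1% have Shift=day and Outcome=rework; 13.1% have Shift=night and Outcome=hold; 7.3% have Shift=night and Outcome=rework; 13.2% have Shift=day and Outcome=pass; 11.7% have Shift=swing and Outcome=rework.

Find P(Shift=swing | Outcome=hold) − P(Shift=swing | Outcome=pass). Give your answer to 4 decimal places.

P(Outcome=hold) = 0.138 + 0.028 + 0.131 = 0.297; P(Shift=swing | Outcome=hold) = 0.028/0.297 = 0.09428.
P(Outcome=pass) = 0.132 + 0.089 + 0.085 = 0.306; P(Shift=swing | Outcome=pass) = 0.089/0.306 = 0.29085.
Difference = -0.1966.

-0.1966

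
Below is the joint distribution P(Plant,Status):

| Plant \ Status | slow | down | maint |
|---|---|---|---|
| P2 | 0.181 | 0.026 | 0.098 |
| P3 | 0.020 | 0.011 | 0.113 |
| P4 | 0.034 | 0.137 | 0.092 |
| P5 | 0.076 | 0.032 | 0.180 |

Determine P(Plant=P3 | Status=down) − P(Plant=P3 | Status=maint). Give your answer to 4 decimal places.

P(Status=down) = 0.026 + 0.011 + 0.137 + 0.032 = 0.206; P(Plant=P3 | Status=down) = 0.011/0.206 = 0.05340.
P(Status=maint) = 0.098 + 0.113 + 0.092 + 0.180 = 0.483; P(Plant=P3 | Status=maint) = 0.113/0.483 = 0.23395.
Difference = -0.1806.

-0.1806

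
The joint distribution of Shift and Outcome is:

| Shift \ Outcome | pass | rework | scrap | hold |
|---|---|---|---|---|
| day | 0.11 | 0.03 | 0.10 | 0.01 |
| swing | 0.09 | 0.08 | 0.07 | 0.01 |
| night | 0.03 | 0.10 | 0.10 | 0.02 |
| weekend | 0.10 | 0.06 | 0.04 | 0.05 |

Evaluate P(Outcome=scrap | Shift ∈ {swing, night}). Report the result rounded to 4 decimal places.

P(Shift=swing) = 0.09 + 0.08 + 0.07 + 0.01 = 0.25.
P(Shift=night) = 0.03 + 0.10 + 0.10 + 0.02 = 0.25.
P(Shift ∈ {swing, night}) = 0.25 + 0.25 = 0.50; P(Outcome=scrap, Shift ∈ {swing, night}) = 0.07 + 0.10 = 0.17.
P(Outcome=scrap | Shift ∈ {swing, night}) = 0.17/0.50 = 0.3400.

0.3400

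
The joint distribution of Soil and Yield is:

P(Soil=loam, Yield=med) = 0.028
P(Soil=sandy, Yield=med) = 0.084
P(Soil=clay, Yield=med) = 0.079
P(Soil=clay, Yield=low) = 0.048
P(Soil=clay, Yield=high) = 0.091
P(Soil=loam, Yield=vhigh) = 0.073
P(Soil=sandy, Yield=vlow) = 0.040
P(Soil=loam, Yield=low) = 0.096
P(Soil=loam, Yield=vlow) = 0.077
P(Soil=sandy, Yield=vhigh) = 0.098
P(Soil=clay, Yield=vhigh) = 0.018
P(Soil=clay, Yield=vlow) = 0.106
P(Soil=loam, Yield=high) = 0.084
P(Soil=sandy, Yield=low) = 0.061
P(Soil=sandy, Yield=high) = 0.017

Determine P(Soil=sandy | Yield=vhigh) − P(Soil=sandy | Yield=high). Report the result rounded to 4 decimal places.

P(Yield=vhigh) = 0.098 + 0.073 + 0.018 = 0.189; P(Soil=sandy | Yield=vhigh) = 0.098/0.189 = 0.51852.
P(Yield=high) = 0.017 + 0.084 + 0.091 = 0.192; P(Soil=sandy | Yield=high) = 0.017/0.192 = 0.08854.
Difference = 0.4300.

0.4300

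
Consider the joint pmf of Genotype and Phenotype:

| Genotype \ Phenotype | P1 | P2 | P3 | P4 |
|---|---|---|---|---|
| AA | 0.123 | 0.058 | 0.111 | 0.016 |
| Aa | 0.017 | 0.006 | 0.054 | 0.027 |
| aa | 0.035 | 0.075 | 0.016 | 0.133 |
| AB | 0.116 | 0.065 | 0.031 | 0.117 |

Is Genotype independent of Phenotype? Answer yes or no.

no

P(Genotype=AA) = 0.308 and P(Phenotype=P4) = 0.293, so their product is 0.09024, but P(Genotype=AA, Phenotype=P4) = 0.016. Since these differ, Genotype and Phenotype are not independent.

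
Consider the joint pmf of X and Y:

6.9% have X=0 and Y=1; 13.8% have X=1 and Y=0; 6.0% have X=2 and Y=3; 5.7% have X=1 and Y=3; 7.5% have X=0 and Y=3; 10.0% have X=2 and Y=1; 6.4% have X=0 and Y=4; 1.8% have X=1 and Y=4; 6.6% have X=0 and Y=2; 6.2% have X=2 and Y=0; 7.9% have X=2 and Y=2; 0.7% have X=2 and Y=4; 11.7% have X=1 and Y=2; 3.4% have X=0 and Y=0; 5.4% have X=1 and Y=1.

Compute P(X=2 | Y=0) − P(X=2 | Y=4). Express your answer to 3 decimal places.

P(Y=0) = 0.034 + 0.138 + 0.062 = 0.234; P(X=2 | Y=0) = 0.062/0.234 = 0.2650.
P(Y=4) = 0.064 + 0.018 + 0.007 = 0.089; P(X=2 | Y=4) = 0.007/0.089 = 0.0787.
Difference = 0.186.

0.186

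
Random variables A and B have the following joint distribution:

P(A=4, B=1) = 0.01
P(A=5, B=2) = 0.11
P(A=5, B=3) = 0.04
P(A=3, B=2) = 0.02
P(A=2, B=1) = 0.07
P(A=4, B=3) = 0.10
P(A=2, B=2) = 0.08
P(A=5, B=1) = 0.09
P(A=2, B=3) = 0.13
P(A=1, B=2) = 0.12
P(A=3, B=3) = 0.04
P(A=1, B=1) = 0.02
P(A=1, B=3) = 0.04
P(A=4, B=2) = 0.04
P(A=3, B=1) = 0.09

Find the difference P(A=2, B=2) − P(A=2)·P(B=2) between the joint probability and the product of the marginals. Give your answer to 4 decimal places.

-0.0236

P(A=2) = 0.07 + 0.08 + 0.13 = 0.28.
P(B=2) = 0.12 + 0.08 + 0.02 + 0.04 + 0.11 = 0.37.
P(A=2, B=2) − P(A=2)P(B=2) = 0.08 − 0.28×0.37 = -0.0236.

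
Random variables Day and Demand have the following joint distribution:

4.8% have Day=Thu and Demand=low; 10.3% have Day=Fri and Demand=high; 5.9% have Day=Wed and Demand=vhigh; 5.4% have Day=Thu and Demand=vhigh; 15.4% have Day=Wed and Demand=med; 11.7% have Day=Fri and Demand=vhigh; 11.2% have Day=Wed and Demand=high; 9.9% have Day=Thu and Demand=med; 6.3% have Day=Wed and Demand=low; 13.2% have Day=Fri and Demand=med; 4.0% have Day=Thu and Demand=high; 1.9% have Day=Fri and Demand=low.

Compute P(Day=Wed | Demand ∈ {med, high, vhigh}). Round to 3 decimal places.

0.374

P(Demand=med) = 0.154 + 0.099 + 0.132 = 0.385.
P(Demand=high) = 0.112 + 0.040 + 0.103 = 0.255.
P(Demand=vhigh) = 0.059 + 0.054 + 0.117 = 0.230.
P(Demand ∈ {med, high, vhigh}) = 0.385 + 0.255 + 0.230 = 0.870; P(Day=Wed, Demand ∈ {med, high, vhigh}) = 0.154 + 0.112 + 0.059 = 0.325.
P(Day=Wed | Demand ∈ {med, high, vhigh}) = 0.325/0.870 = 0.374.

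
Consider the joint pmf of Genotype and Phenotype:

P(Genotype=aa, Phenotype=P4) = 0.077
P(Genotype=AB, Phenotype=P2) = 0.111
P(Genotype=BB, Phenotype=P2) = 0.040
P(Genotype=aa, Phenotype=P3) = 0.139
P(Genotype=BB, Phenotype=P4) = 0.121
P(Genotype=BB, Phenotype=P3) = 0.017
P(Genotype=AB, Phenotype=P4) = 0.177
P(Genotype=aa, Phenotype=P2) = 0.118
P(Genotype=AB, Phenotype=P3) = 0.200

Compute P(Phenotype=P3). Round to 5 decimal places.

P(Phenotype=P3) = 0.139 + 0.200 + 0.017 = 0.356.

0.35600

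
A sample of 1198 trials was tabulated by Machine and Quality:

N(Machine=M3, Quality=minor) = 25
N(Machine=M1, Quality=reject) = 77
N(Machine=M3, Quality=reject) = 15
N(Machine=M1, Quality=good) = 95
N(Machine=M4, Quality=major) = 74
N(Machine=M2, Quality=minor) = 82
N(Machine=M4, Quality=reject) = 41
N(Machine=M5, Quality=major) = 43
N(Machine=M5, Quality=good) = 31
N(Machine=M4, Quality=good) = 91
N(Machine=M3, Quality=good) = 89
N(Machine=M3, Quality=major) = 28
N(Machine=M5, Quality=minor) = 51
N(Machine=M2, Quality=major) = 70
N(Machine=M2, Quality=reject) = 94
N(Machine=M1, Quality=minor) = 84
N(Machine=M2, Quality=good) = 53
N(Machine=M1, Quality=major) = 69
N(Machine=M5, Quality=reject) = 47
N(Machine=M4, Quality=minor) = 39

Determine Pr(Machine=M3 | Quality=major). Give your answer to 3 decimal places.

Total with Quality=major: 69 + 70 + 28 + 74 + 43 = 284.
P(Machine=M3 | Quality=major) = 28/284 = 0.099.

0.099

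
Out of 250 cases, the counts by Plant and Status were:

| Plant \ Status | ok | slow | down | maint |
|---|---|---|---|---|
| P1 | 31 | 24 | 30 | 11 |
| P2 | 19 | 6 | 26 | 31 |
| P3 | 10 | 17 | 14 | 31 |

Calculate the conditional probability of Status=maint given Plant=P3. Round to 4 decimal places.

0.4306

Total with Plant=P3: 10 + 17 + 14 + 31 = 72.
P(Status=maint | Plant=P3) = 31/72 = 0.4306.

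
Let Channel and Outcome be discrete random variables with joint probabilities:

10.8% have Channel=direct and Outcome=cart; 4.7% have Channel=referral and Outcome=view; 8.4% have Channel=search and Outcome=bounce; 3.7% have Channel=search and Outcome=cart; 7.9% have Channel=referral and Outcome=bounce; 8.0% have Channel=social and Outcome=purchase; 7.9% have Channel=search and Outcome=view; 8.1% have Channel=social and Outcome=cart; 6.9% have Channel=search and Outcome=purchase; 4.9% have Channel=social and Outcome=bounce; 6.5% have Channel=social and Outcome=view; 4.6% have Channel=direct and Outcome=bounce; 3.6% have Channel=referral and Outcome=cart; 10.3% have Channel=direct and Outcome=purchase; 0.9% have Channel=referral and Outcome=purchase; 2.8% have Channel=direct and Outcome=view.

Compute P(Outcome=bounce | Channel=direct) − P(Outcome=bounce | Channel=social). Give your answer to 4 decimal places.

-0.0168

P(Channel=direct) = 0.046 + 0.028 + 0.108 + 0.103 = 0.285; P(Outcome=bounce | Channel=direct) = 0.046/0.285 = 0.16140.
P(Channel=social) = 0.049 + 0.065 + 0.081 + 0.080 = 0.275; P(Outcome=bounce | Channel=social) = 0.049/0.275 = 0.17818.
Difference = -0.0168.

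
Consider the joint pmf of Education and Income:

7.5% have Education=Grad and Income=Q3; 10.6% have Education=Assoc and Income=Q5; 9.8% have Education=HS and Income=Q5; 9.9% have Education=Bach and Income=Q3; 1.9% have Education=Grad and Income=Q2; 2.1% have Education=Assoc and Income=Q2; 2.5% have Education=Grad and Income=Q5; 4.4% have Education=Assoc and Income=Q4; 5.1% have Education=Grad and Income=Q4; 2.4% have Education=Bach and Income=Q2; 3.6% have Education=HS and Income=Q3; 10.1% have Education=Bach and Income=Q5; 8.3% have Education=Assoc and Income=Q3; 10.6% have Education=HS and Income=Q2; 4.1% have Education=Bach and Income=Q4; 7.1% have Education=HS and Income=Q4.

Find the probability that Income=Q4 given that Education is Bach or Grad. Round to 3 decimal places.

P(Education=Bach) = 0.024 + 0.099 + 0.041 + 0.101 = 0.265.
P(Education=Grad) = 0.019 + 0.075 + 0.051 + 0.025 = 0.170.
P(Education ∈ {Bach, Grad}) = 0.265 + 0.170 = 0.435; P(Income=Q4, Education ∈ {Bach, Grad}) = 0.041 + 0.051 = 0.092.
P(Income=Q4 | Education ∈ {Bach, Grad}) = 0.092/0.435 = 0.211.

0.211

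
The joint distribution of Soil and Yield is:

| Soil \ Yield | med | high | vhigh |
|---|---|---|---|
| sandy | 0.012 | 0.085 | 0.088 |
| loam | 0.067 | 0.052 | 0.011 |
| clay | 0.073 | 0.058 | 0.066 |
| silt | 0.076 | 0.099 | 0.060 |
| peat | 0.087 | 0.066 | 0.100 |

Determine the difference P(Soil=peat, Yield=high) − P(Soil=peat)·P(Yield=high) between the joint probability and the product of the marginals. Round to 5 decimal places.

-0.02508

P(Soil=peat) = 0.087 + 0.066 + 0.100 = 0.253.
P(Yield=high) = 0.085 + 0.052 + 0.058 + 0.099 + 0.066 = 0.360.
P(Soil=peat, Yield=high) − P(Soil=peat)P(Yield=high) = 0.066 − 0.253×0.360 = -0.02508.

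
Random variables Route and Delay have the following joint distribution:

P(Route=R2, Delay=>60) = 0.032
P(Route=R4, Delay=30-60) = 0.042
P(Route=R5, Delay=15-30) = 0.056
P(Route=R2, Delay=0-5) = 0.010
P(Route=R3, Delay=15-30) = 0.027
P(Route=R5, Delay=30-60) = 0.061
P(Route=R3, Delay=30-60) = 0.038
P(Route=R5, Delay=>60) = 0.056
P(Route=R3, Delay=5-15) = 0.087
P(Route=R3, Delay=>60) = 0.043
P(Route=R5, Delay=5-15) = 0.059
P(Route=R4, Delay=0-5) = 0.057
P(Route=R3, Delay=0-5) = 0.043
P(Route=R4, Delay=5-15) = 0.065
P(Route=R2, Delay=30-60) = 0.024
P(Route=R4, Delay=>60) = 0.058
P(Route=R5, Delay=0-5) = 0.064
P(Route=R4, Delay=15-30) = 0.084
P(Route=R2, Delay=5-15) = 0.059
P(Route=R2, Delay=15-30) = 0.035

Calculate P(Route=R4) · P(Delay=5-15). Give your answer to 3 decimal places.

P(Route=R4) = 0.057 + 0.065 + 0.084 + 0.042 + 0.058 = 0.306.
P(Delay=5-15) = 0.059 + 0.087 + 0.065 + 0.059 = 0.270.
Product: 0.306 × 0.270 = 0.083.

0.083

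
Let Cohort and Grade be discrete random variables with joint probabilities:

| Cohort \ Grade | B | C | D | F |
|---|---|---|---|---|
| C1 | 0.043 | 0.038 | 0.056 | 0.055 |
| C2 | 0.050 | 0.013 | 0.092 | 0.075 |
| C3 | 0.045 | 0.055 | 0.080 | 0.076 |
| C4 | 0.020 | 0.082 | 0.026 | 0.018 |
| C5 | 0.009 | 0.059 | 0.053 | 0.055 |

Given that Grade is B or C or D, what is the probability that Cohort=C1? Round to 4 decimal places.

P(Grade=B) = 0.043 + 0.050 + 0.045 + 0.020 + 0.009 = 0.167.
P(Grade=C) = 0.038 + 0.013 + 0.055 + 0.082 + 0.059 = 0.247.
P(Grade=D) = 0.056 + 0.092 + 0.080 + 0.026 + 0.053 = 0.307.
P(Grade ∈ {B, C, D}) = 0.167 + 0.247 + 0.307 = 0.721; P(Cohort=C1, Grade ∈ {B, C, D}) = 0.043 + 0.038 + 0.056 = 0.137.
P(Cohort=C1 | Grade ∈ {B, C, D}) = 0.137/0.721 = 0.1900.

0.1900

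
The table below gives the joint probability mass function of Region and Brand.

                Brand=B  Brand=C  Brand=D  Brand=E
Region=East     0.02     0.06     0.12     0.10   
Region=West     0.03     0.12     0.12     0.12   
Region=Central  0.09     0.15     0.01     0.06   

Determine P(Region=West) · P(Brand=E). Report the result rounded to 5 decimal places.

0.10920

P(Region=West) = 0.03 + 0.12 + 0.12 + 0.12 = 0.39.
P(Brand=E) = 0.10 + 0.12 + 0.06 = 0.28.
Product: 0.39 × 0.28 = 0.10920.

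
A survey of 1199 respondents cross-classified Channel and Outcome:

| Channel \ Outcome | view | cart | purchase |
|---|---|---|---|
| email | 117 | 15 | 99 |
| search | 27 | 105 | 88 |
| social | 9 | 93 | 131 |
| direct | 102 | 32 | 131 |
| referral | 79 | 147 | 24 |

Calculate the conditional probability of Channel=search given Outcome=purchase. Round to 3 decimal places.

0.186

Total with Outcome=purchase: 99 + 88 + 131 + 131 + 24 = 473.
P(Channel=search | Outcome=purchase) = 88/473 = 0.186.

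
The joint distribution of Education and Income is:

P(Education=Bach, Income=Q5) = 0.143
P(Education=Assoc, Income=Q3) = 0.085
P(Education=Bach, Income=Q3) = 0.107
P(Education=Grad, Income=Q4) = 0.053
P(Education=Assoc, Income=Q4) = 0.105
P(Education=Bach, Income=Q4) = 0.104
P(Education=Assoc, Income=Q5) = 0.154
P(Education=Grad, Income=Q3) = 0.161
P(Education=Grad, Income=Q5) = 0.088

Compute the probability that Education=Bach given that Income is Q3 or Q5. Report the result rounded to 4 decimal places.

P(Income=Q3) = 0.085 + 0.107 + 0.161 = 0.353.
P(Income=Q5) = 0.154 + 0.143 + 0.088 = 0.385.
P(Income ∈ {Q3, Q5}) = 0.353 + 0.385 = 0.738; P(Education=Bach, Income ∈ {Q3, Q5}) = 0.107 + 0.143 = 0.250.
P(Education=Bach | Income ∈ {Q3, Q5}) = 0.250/0.738 = 0.3388.

0.3388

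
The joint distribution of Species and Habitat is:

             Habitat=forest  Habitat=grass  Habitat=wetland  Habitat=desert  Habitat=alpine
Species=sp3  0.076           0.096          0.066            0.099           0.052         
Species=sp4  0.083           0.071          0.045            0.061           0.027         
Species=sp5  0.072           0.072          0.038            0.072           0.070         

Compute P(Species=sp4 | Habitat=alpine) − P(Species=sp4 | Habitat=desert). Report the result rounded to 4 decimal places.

-0.0817

P(Habitat=alpine) = 0.052 + 0.027 + 0.070 = 0.149; P(Species=sp4 | Habitat=alpine) = 0.027/0.149 = 0.18121.
P(Habitat=desert) = 0.099 + 0.061 + 0.072 = 0.232; P(Species=sp4 | Habitat=desert) = 0.061/0.232 = 0.26293.
Difference = -0.0817.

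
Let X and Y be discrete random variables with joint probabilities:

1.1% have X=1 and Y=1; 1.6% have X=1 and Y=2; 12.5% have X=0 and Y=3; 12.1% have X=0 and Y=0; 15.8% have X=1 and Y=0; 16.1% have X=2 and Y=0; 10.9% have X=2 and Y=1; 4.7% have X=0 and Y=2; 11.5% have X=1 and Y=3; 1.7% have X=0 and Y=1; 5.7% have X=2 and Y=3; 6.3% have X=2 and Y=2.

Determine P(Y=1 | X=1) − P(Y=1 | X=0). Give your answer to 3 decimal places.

P(X=1) = 0.158 + 0.011 + 0.016 + 0.115 = 0.300; P(Y=1 | X=1) = 0.011/0.300 = 0.0367.
P(X=0) = 0.121 + 0.017 + 0.047 + 0.125 = 0.310; P(Y=1 | X=0) = 0.017/0.310 = 0.0548.
Difference = -0.018.

-0.018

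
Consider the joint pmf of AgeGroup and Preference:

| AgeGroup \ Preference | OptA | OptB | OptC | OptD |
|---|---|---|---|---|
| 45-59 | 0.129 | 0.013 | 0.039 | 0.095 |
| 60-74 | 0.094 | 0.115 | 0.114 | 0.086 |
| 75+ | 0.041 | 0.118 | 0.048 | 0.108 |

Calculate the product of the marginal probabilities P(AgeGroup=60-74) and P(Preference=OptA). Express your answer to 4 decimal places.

0.1080

P(AgeGroup=60-74) = 0.094 + 0.115 + 0.114 + 0.086 = 0.409.
P(Preference=OptA) = 0.129 + 0.094 + 0.041 = 0.264.
Product: 0.409 × 0.264 = 0.1080.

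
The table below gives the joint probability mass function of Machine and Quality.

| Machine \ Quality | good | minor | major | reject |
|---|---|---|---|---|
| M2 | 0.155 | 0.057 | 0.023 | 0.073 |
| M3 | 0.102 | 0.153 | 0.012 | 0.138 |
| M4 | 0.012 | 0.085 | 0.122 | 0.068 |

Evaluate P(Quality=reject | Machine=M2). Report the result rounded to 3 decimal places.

P(Machine=M2) = 0.155 + 0.057 + 0.023 + 0.073 = 0.308.
P(Quality=reject | Machine=M2) = 0.073/0.308 = 0.237.

0.237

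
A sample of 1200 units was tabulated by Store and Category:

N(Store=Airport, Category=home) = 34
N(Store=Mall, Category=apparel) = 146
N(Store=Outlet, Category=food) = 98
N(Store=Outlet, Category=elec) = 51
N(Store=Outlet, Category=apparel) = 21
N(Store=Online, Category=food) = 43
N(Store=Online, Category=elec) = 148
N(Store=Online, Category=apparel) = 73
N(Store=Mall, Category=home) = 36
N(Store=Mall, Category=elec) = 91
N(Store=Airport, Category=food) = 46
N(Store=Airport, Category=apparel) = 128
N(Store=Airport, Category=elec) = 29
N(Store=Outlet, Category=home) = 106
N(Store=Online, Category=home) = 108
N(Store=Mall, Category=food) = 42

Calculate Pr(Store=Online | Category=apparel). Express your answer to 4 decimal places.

0.1984

Total with Category=apparel: 146 + 128 + 21 + 73 = 368.
P(Store=Online | Category=apparel) = 73/368 = 0.1984.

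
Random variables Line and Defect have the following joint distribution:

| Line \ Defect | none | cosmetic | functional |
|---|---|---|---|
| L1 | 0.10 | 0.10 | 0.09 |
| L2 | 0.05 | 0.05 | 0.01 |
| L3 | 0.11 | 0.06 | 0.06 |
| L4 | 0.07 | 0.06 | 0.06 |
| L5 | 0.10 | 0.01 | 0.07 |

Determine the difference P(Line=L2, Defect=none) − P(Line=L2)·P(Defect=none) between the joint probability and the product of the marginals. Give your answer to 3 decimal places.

P(Line=L2) = 0.05 + 0.05 + 0.01 = 0.11.
P(Defect=none) = 0.10 + 0.05 + 0.11 + 0.07 + 0.10 = 0.43.
P(Line=L2, Defect=none) − P(Line=L2)P(Defect=none) = 0.05 − 0.11×0.43 = 0.003.

0.003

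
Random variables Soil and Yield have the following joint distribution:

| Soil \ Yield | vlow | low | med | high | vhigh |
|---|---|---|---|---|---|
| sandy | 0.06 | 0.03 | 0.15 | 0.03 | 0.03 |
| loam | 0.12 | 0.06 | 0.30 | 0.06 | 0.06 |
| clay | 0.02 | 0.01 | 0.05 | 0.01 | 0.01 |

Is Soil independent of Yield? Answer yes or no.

Every cell satisfies P(Soil,Yield) = P(Soil)·P(Yield). For instance P(Soil=sandy) = 0.30, P(Yield=med) = 0.50, and 0.30×0.50 = 0.15 matches the joint entry. So Soil and Yield are independent.

yes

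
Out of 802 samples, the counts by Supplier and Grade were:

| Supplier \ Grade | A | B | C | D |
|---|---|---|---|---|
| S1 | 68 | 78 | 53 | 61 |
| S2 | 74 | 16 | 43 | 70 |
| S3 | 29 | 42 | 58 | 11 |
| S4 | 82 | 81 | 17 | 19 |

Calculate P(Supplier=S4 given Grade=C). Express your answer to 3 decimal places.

Total with Grade=C: 53 + 43 + 58 + 17 = 171.
P(Supplier=S4 | Grade=C) = 17/171 = 0.099.

0.099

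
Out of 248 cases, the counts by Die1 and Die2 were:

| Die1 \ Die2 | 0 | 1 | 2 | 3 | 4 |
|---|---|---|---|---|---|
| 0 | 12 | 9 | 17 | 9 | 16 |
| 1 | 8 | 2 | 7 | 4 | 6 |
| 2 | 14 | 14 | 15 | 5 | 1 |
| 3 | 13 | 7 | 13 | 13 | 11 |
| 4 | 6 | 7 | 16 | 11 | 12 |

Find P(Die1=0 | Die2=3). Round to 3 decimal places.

Total with Die2=3: 9 + 4 + 5 + 13 + 11 = 42.
P(Die1=0 | Die2=3) = 9/42 = 0.214.

0.214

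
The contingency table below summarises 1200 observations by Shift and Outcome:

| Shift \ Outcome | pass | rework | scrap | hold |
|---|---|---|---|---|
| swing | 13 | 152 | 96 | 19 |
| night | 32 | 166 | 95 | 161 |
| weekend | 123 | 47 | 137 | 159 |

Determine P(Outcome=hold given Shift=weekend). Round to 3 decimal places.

Total with Shift=weekend: 123 + 47 + 137 + 159 = 466.
P(Outcome=hold | Shift=weekend) = 159/466 = 0.341.

0.341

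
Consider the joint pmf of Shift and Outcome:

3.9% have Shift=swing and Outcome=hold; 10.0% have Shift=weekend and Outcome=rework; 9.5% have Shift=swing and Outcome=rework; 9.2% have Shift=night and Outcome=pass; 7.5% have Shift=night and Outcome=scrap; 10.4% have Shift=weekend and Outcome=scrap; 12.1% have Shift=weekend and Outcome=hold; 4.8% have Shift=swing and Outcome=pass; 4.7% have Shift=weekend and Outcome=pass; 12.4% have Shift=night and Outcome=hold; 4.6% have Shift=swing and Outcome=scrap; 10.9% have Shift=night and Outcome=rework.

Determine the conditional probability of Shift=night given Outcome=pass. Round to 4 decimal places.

0.4920

P(Outcome=pass) = 0.048 + 0.092 + 0.047 = 0.187.
P(Shift=night | Outcome=pass) = 0.092/0.187 = 0.4920.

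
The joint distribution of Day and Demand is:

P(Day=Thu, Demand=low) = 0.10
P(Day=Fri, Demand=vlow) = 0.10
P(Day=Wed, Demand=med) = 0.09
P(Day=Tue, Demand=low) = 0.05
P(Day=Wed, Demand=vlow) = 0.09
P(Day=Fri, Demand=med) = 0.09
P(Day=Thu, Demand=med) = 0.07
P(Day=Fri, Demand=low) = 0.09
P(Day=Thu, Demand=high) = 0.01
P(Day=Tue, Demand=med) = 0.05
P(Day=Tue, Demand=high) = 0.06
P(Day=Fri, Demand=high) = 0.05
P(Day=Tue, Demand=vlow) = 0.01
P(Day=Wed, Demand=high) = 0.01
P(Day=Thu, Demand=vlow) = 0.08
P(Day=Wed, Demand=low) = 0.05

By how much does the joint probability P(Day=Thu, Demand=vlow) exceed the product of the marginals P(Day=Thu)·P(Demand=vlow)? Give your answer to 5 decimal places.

P(Day=Thu) = 0.08 + 0.10 + 0.07 + 0.01 = 0.26.
P(Demand=vlow) = 0.01 + 0.09 + 0.08 + 0.10 = 0.28.
P(Day=Thu, Demand=vlow) − P(Day=Thu)P(Demand=vlow) = 0.08 − 0.26×0.28 = 0.00720.

0.00720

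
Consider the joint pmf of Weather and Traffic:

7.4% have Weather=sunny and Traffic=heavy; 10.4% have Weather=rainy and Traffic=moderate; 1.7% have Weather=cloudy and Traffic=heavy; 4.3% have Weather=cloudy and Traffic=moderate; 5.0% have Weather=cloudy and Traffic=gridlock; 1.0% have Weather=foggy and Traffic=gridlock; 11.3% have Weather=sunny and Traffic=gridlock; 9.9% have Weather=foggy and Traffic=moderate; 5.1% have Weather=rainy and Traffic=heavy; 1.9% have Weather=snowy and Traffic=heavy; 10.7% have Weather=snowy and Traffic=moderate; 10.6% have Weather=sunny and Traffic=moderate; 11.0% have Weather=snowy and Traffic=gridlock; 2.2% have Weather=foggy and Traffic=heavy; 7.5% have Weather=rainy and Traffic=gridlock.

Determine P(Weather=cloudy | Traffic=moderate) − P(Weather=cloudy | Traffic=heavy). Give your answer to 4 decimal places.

P(Traffic=moderate) = 0.106 + 0.043 + 0.104 + 0.107 + 0.099 = 0.459; P(Weather=cloudy | Traffic=moderate) = 0.043/0.459 = 0.09368.
P(Traffic=heavy) = 0.074 + 0.017 + 0.051 + 0.019 + 0.022 = 0.183; P(Weather=cloudy | Traffic=heavy) = 0.017/0.183 = 0.09290.
Difference = 0.0008.

0.0008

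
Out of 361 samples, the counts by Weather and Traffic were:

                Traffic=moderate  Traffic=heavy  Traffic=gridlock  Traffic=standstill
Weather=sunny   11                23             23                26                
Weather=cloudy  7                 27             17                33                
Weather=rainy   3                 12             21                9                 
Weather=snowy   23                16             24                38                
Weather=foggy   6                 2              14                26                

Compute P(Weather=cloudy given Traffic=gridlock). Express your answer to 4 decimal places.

0.1717

Total with Traffic=gridlock: 23 + 17 + 21 + 24 + 14 = 99.
P(Weather=cloudy | Traffic=gridlock) = 17/99 = 0.1717.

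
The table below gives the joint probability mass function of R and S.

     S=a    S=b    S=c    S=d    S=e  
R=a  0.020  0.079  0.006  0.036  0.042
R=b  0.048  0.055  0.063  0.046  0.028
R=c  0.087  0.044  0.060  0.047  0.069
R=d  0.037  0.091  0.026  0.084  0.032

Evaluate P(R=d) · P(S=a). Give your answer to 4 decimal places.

0.0518

P(R=d) = 0.037 + 0.091 + 0.026 + 0.084 + 0.032 = 0.270.
P(S=a) = 0.020 + 0.048 + 0.087 + 0.037 = 0.192.
Product: 0.270 × 0.192 = 0.0518.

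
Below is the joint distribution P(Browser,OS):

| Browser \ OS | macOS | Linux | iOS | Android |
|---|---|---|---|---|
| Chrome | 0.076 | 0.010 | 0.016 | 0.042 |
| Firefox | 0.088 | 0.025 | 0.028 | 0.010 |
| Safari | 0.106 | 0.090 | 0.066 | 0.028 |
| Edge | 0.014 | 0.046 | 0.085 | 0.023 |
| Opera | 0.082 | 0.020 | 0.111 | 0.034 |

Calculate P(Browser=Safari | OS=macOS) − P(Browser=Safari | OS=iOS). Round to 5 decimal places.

P(OS=macOS) = 0.076 + 0.088 + 0.106 + 0.014 + 0.082 = 0.366; P(Browser=Safari | OS=macOS) = 0.106/0.366 = 0.289617.
P(OS=iOS) = 0.016 + 0.028 + 0.066 + 0.085 + 0.111 = 0.306; P(Browser=Safari | OS=iOS) = 0.066/0.306 = 0.215686.
Difference = 0.07393.

0.07393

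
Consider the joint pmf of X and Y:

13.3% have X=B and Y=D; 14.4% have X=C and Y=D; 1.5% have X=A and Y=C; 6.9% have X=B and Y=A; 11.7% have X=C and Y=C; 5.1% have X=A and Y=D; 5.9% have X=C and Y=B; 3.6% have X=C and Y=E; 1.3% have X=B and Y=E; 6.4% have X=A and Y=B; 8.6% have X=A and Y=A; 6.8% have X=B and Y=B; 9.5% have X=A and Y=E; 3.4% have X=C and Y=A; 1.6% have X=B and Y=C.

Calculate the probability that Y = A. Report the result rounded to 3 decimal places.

P(Y=A) = 0.086 + 0.069 + 0.034 = 0.189.

0.189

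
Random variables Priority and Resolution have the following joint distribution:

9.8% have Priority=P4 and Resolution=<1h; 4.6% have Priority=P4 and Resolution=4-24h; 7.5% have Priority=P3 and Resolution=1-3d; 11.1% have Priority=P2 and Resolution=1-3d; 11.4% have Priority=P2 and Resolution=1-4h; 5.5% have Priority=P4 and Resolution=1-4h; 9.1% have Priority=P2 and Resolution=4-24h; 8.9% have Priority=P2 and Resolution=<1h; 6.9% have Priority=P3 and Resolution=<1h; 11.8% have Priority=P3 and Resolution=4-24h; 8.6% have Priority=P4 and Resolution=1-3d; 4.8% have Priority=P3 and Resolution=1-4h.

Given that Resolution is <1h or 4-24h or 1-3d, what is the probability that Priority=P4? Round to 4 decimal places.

0.2937

P(Resolution=<1h) = 0.089 + 0.069 + 0.098 = 0.256.
P(Resolution=4-24h) = 0.091 + 0.118 + 0.046 = 0.255.
P(Resolution=1-3d) = 0.111 + 0.075 + 0.086 = 0.272.
P(Resolution ∈ {<1h, 4-24h, 1-3d}) = 0.256 + 0.255 + 0.272 = 0.783; P(Priority=P4, Resolution ∈ {<1h, 4-24h, 1-3d}) = 0.098 + 0.046 + 0.086 = 0.230.
P(Priority=P4 | Resolution ∈ {<1h, 4-24h, 1-3d}) = 0.230/0.783 = 0.2937.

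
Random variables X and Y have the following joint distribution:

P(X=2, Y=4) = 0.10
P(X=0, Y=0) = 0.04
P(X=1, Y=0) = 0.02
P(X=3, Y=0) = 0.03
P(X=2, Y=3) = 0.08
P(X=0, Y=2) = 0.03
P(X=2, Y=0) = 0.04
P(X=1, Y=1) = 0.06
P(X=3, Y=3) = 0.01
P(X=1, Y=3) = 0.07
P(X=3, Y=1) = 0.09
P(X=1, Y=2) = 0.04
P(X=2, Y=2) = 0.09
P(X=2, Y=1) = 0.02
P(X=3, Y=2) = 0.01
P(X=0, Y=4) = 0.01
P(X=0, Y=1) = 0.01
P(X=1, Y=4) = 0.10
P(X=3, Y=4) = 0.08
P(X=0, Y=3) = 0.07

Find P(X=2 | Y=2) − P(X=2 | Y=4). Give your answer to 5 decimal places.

P(Y=2) = 0.03 + 0.04 + 0.09 + 0.01 = 0.17; P(X=2 | Y=2) = 0.09/0.17 = 0.529412.
P(Y=4) = 0.01 + 0.10 + 0.10 + 0.08 = 0.29; P(X=2 | Y=4) = 0.10/0.29 = 0.344828.
Difference = 0.18458.

0.18458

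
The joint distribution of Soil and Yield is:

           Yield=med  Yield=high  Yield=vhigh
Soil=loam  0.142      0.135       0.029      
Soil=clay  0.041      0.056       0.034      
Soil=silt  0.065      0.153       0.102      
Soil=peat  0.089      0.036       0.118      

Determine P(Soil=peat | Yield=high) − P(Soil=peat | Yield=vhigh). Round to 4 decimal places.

-0.3222

P(Yield=high) = 0.135 + 0.056 + 0.153 + 0.036 = 0.380; P(Soil=peat | Yield=high) = 0.036/0.380 = 0.09474.
P(Yield=vhigh) = 0.029 + 0.034 + 0.102 + 0.118 = 0.283; P(Soil=peat | Yield=vhigh) = 0.118/0.283 = 0.41696.
Difference = -0.3222.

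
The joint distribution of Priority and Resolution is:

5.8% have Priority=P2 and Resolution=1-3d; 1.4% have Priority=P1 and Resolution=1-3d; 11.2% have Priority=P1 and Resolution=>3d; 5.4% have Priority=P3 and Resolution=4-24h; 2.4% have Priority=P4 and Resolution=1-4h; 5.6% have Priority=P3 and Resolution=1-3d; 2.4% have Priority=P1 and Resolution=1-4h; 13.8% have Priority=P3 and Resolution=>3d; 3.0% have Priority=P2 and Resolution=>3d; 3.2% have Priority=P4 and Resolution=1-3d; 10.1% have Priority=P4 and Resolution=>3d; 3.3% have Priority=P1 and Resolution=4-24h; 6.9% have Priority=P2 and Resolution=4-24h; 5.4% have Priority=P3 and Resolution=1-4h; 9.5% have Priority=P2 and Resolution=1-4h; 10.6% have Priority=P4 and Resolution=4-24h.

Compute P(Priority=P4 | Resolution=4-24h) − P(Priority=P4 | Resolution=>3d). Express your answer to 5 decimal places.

0.13949

P(Resolution=4-24h) = 0.033 + 0.069 + 0.054 + 0.106 = 0.262; P(Priority=P4 | Resolution=4-24h) = 0.106/0.262 = 0.404580.
P(Resolution=>3d) = 0.112 + 0.030 + 0.138 + 0.101 = 0.381; P(Priority=P4 | Resolution=>3d) = 0.101/0.381 = 0.265092.
Difference = 0.13949.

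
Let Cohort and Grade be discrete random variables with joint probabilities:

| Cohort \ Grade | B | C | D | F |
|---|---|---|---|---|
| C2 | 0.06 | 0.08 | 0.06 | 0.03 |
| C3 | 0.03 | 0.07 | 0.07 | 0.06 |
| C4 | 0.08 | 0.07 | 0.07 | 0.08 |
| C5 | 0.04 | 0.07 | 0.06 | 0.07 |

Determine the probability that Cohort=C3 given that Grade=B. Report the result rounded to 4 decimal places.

P(Grade=B) = 0.06 + 0.03 + 0.08 + 0.04 = 0.21.
P(Cohort=C3 | Grade=B) = 0.03/0.21 = 0.1429.

0.1429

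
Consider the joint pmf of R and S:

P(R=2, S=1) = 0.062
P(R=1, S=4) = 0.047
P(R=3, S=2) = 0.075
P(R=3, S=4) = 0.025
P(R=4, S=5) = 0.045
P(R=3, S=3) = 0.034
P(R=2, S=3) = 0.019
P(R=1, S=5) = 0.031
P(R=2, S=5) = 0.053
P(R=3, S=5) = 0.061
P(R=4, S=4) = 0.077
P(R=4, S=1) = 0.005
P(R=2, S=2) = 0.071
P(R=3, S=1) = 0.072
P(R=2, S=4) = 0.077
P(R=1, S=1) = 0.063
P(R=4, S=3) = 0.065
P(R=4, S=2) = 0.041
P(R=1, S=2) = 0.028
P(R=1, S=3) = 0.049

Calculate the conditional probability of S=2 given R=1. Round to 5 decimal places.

P(R=1) = 0.063 + 0.028 + 0.049 + 0.047 + 0.031 = 0.218.
P(S=2 | R=1) = 0.028/0.218 = 0.12844.

0.12844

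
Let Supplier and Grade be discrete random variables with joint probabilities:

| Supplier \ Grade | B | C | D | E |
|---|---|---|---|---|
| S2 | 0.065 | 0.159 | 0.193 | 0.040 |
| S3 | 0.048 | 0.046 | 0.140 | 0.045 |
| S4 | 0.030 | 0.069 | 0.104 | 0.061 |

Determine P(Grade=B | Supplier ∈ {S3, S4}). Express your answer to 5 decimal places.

P(Supplier=S3) = 0.048 + 0.046 + 0.140 + 0.045 = 0.279.
P(Supplier=S4) = 0.030 + 0.069 + 0.104 + 0.061 = 0.264.
P(Supplier ∈ {S3, S4}) = 0.279 + 0.264 = 0.543; P(Grade=B, Supplier ∈ {S3, S4}) = 0.048 + 0.030 = 0.078.
P(Grade=B | Supplier ∈ {S3, S4}) = 0.078/0.543 = 0.14365.

0.14365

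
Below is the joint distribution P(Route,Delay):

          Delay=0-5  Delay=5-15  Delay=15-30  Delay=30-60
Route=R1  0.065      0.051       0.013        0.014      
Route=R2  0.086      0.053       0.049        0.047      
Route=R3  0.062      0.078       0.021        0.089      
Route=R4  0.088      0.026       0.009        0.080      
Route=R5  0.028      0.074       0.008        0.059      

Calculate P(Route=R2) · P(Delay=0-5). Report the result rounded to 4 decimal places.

P(Route=R2) = 0.086 + 0.053 + 0.049 + 0.047 = 0.235.
P(Delay=0-5) = 0.065 + 0.086 + 0.062 + 0.088 + 0.028 = 0.329.
Product: 0.235 × 0.329 = 0.0773.

0.0773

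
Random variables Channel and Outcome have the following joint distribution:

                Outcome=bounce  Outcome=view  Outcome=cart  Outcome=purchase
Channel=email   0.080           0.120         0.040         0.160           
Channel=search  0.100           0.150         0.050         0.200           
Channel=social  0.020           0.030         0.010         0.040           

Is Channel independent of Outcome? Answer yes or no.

yes

Every cell satisfies P(Channel,Outcome) = P(Channel)·P(Outcome). For instance P(Channel=search) = 0.500, P(Outcome=purchase) = 0.400, and 0.500×0.400 = 0.200 matches the joint entry. So Channel and Outcome are independent.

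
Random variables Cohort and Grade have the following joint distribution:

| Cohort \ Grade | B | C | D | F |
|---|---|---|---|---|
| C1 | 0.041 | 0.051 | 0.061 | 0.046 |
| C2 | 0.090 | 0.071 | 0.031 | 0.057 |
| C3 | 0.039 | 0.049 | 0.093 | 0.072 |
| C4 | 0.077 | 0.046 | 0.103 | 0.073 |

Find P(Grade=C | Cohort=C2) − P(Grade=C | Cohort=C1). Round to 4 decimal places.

0.0289

P(Cohort=C2) = 0.090 + 0.071 + 0.031 + 0.057 = 0.249; P(Grade=C | Cohort=C2) = 0.071/0.249 = 0.28514.
P(Cohort=C1) = 0.041 + 0.051 + 0.061 + 0.046 = 0.199; P(Grade=C | Cohort=C1) = 0.051/0.199 = 0.25628.
Difference = 0.0289.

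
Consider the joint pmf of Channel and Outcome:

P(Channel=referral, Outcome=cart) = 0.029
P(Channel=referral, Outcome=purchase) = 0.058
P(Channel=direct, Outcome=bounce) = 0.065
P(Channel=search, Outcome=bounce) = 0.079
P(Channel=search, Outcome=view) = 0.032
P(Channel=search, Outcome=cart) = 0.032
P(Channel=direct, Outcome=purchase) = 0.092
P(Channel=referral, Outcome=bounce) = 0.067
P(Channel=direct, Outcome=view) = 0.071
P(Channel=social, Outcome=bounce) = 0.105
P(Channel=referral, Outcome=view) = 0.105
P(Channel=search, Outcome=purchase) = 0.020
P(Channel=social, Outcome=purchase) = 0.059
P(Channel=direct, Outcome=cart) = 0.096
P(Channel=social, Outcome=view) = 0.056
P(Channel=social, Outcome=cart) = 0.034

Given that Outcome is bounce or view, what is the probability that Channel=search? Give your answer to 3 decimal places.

P(Outcome=bounce) = 0.079 + 0.105 + 0.065 + 0.067 = 0.316.
P(Outcome=view) = 0.032 + 0.056 + 0.071 + 0.105 = 0.264.
P(Outcome ∈ {bounce, view}) = 0.316 + 0.264 = 0.580; P(Channel=search, Outcome ∈ {bounce, view}) = 0.079 + 0.032 = 0.111.
P(Channel=search | Outcome ∈ {bounce, view}) = 0.111/0.580 = 0.191.

0.191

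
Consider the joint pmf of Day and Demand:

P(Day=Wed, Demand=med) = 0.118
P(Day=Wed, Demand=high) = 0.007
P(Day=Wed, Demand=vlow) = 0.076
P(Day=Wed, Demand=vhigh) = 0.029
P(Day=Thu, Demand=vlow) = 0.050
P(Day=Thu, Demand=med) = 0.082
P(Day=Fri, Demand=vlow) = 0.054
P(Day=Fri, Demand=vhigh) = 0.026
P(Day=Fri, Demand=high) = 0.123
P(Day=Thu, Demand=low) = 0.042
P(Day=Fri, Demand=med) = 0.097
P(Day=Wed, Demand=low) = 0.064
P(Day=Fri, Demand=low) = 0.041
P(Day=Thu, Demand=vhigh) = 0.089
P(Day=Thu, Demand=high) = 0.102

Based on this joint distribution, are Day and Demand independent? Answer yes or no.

no

P(Day=Wed) = 0.294 and P(Demand=high) = 0.232, so their product is 0.06821, but P(Day=Wed, Demand=high) = 0.007. Since these differ, Day and Demand are not independent.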